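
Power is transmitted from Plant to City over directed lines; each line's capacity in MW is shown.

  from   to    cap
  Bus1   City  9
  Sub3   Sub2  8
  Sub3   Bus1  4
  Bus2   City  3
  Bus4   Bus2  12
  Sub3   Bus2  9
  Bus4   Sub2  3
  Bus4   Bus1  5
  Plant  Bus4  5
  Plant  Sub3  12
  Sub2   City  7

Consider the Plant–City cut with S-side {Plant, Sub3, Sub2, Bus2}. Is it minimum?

Given cut capacity: 5 + 4 + 7 + 3 = 19.
Augment Plant→Bus4→Sub2→City: bottleneck 3, flow now 3.
Augment Plant→Bus4→Bus2→City: bottleneck 2, flow now 5.
Augment Plant→Sub3→Sub2→City: bottleneck 4, flow now 9.
Augment Plant→Sub3→Bus2→City: bottleneck 1, flow now 10.
Augment Plant→Sub3→Bus1→City: bottleneck 4, flow now 14.
Augment Plant→Sub3→Sub2→Bus4→Bus1→City: bottleneck 3, flow now 17. (uses reverse residual edge)
No augmenting path remains; maximum flow = 17.
In the residual graph, reachable from Plant: {Plant}.
Min-cut edges: Plant→Bus4 (5), Plant→Sub3 (12); capacity 5 + 12 = 17.
Cut capacity 19 exceeds the max flow 17, so it is not minimum.

No — its capacity is 19, but the minimum cut has capacity 17.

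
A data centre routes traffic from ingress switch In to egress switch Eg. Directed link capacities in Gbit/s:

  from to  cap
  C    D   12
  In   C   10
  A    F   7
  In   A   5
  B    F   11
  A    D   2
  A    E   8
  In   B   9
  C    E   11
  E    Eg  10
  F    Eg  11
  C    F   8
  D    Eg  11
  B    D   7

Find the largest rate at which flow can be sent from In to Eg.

Augment In→A→D→Eg: bottleneck 2, flow now 2.
Augment In→A→E→Eg: bottleneck 3, flow now 5.
Augment In→B→D→Eg: bottleneck 7, flow now 12.
Augment In→B→F→Eg: bottleneck 2, flow now 14.
Augment In→C→D→Eg: bottleneck 2, flow now 16.
Augment In→C→E→Eg: bottleneck 7, flow now 23.
Augment In→C→F→Eg: bottleneck 1, flow now 24.
No augmenting path remains; maximum flow = 24.
In the residual graph, reachable from In: {In}.
Min-cut edges: In→A (5), In→B (9), In→C (10); capacity 5 + 9 + 10 = 24.
This cut is saturated, so no flow can exceed 24.

24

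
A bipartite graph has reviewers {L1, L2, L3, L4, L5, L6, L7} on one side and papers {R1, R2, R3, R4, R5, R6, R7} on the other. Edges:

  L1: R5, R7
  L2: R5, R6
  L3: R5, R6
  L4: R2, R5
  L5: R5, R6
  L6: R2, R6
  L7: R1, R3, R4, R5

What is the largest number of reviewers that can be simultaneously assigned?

Unit-capacity flow: source→left, listed edges, right→sink; max matching = max flow.
Augmenting path L1→R5 (+1); matched 1.
Augmenting path L2→R6 (+1); matched 2.
Augmenting path L4→R2 (+1); matched 3.
Augmenting path L7→R1 (+1); matched 4.
Augmenting path L3→R5→L1→R7 (+1); matched 5.
No augmenting path remains; maximum matching = 5.
König certificate: {L1, L7, R2, R5, R6} is a vertex cover of size 5 (every listed pair touches it), so no matching can be larger.

5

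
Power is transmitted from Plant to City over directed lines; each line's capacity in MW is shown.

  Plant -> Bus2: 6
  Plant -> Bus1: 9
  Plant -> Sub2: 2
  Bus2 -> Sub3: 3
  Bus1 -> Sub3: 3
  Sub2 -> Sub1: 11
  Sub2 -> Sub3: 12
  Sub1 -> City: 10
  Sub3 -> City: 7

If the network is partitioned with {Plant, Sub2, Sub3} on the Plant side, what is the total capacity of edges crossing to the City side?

33

Edges leaving {Plant, Sub2, Sub3}: Plant→Bus2 (6), Plant→Bus1 (9), Sub2→Sub1 (11), Sub3→City (7).
Cut capacity = 6 + 9 + 11 + 7 = 33.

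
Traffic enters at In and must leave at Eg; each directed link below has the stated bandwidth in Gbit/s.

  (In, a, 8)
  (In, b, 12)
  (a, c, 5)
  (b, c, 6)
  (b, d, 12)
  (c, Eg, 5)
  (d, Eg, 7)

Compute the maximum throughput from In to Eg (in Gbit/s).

12

Augment In→a→c→Eg: bottleneck 5, flow now 5.
Augment In→b→d→Eg: bottleneck 7, flow now 12.
No augmenting path remains; maximum flow = 12.
In the residual graph, reachable from In: {In, a, b, c, d}.
Min-cut edges: c→Eg (5), d→Eg (7); capacity 5 + 7 = 12.
This cut is saturated, so no flow can exceed 12.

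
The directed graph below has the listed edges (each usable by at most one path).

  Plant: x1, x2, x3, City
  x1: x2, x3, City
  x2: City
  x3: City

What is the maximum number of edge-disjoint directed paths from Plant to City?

Assign every edge capacity 1; by Menger, the answer equals the max flow.
Path Plant→City (+1); total 1.
Path Plant→x1→City (+1); total 2.
Path Plant→x2→City (+1); total 3.
Path Plant→x3→City (+1); total 4.
No residual Plant→City path; max flow = 4.
Certifying cut of size 4: {Plant→City, Plant→x1, Plant→x2, Plant→x3}.

4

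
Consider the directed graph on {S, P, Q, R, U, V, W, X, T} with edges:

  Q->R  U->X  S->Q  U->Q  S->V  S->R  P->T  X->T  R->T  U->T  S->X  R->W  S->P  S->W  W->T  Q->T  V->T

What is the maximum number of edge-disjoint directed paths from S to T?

Assign every edge capacity 1; by Menger, the answer equals the max flow.
Path S→P→T (+1); total 1.
Path S→Q→T (+1); total 2.
Path S→R→T (+1); total 3.
Path S→V→T (+1); total 4.
Path S→W→T (+1); total 5.
Path S→X→T (+1); total 6.
No residual S→T path; max flow = 6.
Certifying cut of size 6: {S→P, S→Q, S→R, S→V, S→W, S→X}.

6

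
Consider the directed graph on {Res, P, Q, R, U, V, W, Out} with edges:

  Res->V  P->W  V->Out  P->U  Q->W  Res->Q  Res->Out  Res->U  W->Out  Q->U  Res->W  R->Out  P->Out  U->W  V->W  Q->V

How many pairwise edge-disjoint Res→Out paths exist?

Assign every edge capacity 1; by Menger, the answer equals the max flow.
Path Res→Out (+1); total 1.
Path Res→V→Out (+1); total 2.
Path Res→W→Out (+1); total 3.
No residual Res→Out path; max flow = 3.
Certifying cut of size 3: {Res→Out, V→Out, W→Out}.

3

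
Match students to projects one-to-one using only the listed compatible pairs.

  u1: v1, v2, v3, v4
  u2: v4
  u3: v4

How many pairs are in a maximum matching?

Unit-capacity flow: source→left, listed edges, right→sink; max matching = max flow.
Augmenting path u1→v1 (+1); matched 1.
Augmenting path u2→v4 (+1); matched 2.
No augmenting path remains; maximum matching = 2.
König certificate: {u1, v4} is a vertex cover of size 2 (every listed pair touches it), so no matching can be larger.

2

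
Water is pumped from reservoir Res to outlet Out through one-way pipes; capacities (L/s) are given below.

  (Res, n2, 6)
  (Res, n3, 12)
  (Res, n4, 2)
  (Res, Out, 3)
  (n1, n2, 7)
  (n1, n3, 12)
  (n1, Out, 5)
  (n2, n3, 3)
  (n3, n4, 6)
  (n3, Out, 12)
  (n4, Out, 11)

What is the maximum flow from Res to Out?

Augment Res→Out: bottleneck 3, flow now 3.
Augment Res→n3→Out: bottleneck 12, flow now 15.
Augment Res→n4→Out: bottleneck 2, flow now 17.
Augment Res→n2→n3→n4→Out: bottleneck 3, flow now 20.
No augmenting path remains; maximum flow = 20.
In the residual graph, reachable from Res: {Res, n2}.
Min-cut edges: Res→n3 (12), Res→n4 (2), Res→Out (3), n2→n3 (3); capacity 12 + 2 + 3 + 3 = 20.
This cut is saturated, so no flow can exceed 20.

20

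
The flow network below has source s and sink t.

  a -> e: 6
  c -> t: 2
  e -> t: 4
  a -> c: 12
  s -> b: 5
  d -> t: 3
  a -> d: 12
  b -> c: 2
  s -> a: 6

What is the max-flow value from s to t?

Augment s→a→c→t: bottleneck 2, flow now 2.
Augment s→a→d→t: bottleneck 3, flow now 5.
Augment s→a→e→t: bottleneck 1, flow now 6.
Augment s→b→c→a→e→t: bottleneck 2, flow now 8. (uses reverse residual edge)
No augmenting path remains; maximum flow = 8.
In the residual graph, reachable from s: {s, b}.
Min-cut edges: s→a (6), b→c (2); capacity 6 + 2 = 8.
This cut is saturated, so no flow can exceed 8.

8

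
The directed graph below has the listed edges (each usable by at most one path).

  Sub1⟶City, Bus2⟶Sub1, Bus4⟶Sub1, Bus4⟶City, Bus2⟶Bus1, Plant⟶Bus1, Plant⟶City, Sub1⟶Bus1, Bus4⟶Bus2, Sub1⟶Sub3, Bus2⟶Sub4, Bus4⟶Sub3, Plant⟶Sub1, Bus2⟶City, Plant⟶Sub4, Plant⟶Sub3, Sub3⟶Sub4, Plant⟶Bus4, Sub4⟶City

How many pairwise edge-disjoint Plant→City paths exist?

Assign every edge capacity 1; by Menger, the answer equals the max flow.
Path Plant→City (+1); total 1.
Path Plant→Bus4→City (+1); total 2.
Path Plant→Sub1→City (+1); total 3.
Path Plant→Sub4→City (+1); total 4.
No residual Plant→City path; max flow = 4.
Certifying cut of size 4: {Plant→Bus4, Plant→City, Plant→Sub1, Sub4→City}.

4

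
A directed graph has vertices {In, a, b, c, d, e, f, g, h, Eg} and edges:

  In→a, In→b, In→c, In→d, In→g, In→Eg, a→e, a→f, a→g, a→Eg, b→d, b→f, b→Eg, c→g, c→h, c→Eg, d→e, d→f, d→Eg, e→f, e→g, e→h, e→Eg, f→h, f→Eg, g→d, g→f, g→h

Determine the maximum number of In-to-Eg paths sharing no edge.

Assign every edge capacity 1; by Menger, the answer equals the max flow.
Path In→Eg (+1); total 1.
Path In→a→Eg (+1); total 2.
Path In→b→Eg (+1); total 3.
Path In→c→Eg (+1); total 4.
Path In→d→Eg (+1); total 5.
Path In→g→f→Eg (+1); total 6.
No residual In→Eg path; max flow = 6.
Certifying cut of size 6: {In→Eg, In→a, In→b, In→c, In→d, In→g}.

6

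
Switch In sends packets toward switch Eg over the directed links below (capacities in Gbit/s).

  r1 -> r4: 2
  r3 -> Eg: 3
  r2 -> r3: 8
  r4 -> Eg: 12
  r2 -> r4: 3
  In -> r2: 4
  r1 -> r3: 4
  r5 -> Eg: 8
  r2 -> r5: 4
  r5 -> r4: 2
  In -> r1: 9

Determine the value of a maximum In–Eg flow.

9

Augment In→r1→r3→Eg: bottleneck 3, flow now 3.
Augment In→r1→r4→Eg: bottleneck 2, flow now 5.
Augment In→r2→r4→Eg: bottleneck 3, flow now 8.
Augment In→r2→r5→Eg: bottleneck 1, flow now 9.
No augmenting path remains; maximum flow = 9.
In the residual graph, reachable from In: {In, r1, r3}.
Min-cut edges: In→r2 (4), r1→r4 (2), r3→Eg (3); capacity 4 + 2 + 3 = 9.
This cut is saturated, so no flow can exceed 9.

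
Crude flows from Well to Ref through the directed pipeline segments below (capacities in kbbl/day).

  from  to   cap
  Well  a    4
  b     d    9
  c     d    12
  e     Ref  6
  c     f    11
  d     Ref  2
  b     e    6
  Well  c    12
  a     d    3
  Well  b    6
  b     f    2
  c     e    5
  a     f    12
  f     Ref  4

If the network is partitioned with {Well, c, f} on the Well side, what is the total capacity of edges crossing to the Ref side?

Edges leaving {Well, c, f}: Well→a (4), Well→b (6), c→d (12), c→e (5), f→Ref (4).
Cut capacity = 4 + 6 + 12 + 5 + 4 = 31.

31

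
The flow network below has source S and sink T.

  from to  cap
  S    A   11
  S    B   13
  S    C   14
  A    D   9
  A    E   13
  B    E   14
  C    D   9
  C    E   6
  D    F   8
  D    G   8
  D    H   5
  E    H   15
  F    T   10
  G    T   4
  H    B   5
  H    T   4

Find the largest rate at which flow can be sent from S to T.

16

Augment S→A→D→F→T: bottleneck 8, flow now 8.
Augment S→A→D→G→T: bottleneck 1, flow now 9.
Augment S→A→E→H→T: bottleneck 2, flow now 11.
Augment S→B→E→H→T: bottleneck 2, flow now 13.
Augment S→C→D→G→T: bottleneck 3, flow now 16.
No augmenting path remains; maximum flow = 16.
In the residual graph, reachable from S: {S, A, B, C, D, E, G, H}.
Min-cut edges: D→F (8), G→T (4), H→T (4); capacity 8 + 4 + 4 = 16.
This cut is saturated, so no flow can exceed 16.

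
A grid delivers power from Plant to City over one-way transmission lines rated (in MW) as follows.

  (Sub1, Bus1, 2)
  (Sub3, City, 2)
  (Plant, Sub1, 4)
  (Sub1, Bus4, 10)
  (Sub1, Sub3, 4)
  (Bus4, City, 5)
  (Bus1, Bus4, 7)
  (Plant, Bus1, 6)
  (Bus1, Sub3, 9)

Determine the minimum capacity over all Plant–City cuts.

7

Augment Plant→Sub1→Bus4→City: bottleneck 4, flow now 4.
Augment Plant→Bus1→Bus4→City: bottleneck 1, flow now 5.
Augment Plant→Bus1→Sub3→City: bottleneck 2, flow now 7.
No augmenting path remains; maximum flow = 7.
By max-flow min-cut, the minimum cut capacity equals the max flow.
In the residual graph, reachable from Plant: {Plant, Sub1, Bus1, Bus4, Sub3}.
Min-cut edges: Bus4→City (5), Sub3→City (2); capacity 5 + 2 = 7.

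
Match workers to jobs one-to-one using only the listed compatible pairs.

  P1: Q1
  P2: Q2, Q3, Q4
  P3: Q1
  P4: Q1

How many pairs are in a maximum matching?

2

Unit-capacity flow: source→left, listed edges, right→sink; max matching = max flow.
Augmenting path P1→Q1 (+1); matched 1.
Augmenting path P2→Q2 (+1); matched 2.
No augmenting path remains; maximum matching = 2.
König certificate: {P2, Q1} is a vertex cover of size 2 (every listed pair touches it), so no matching can be larger.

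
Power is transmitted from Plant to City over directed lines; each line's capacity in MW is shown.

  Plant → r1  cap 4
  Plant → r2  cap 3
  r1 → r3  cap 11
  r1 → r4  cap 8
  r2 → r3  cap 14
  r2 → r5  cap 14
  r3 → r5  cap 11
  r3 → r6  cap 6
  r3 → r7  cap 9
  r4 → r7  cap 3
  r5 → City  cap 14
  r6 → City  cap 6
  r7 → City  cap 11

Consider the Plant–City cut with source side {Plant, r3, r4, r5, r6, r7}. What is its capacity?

Edges leaving {Plant, r3, r4, r5, r6, r7}: Plant→r1 (4), Plant→r2 (3), r5→City (14), r6→City (6), r7→City (11).
Cut capacity = 4 + 3 + 14 + 6 + 11 = 38.

38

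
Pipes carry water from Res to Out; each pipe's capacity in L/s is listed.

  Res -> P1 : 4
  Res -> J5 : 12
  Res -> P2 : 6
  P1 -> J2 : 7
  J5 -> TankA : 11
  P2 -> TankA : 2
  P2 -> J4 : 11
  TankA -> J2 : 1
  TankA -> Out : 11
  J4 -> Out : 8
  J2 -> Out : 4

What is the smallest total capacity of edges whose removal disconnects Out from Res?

21

Augment Res→P1→J2→Out: bottleneck 4, flow now 4.
Augment Res→J5→TankA→Out: bottleneck 11, flow now 15.
Augment Res→P2→J4→Out: bottleneck 6, flow now 21.
No augmenting path remains; maximum flow = 21.
By max-flow min-cut, the minimum cut capacity equals the max flow.
In the residual graph, reachable from Res: {Res, J5}.
Min-cut edges: Res→P1 (4), Res→P2 (6), J5→TankA (11); capacity 4 + 6 + 11 = 21.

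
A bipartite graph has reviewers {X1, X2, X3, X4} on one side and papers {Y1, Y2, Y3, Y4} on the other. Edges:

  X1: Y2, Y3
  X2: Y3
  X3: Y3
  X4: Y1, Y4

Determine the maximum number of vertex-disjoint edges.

3

Unit-capacity flow: source→left, listed edges, right→sink; max matching = max flow.
Augmenting path X1→Y2 (+1); matched 1.
Augmenting path X2→Y3 (+1); matched 2.
Augmenting path X4→Y1 (+1); matched 3.
No augmenting path remains; maximum matching = 3.
König certificate: {X1, X4, Y3} is a vertex cover of size 3 (every listed pair touches it), so no matching can be larger.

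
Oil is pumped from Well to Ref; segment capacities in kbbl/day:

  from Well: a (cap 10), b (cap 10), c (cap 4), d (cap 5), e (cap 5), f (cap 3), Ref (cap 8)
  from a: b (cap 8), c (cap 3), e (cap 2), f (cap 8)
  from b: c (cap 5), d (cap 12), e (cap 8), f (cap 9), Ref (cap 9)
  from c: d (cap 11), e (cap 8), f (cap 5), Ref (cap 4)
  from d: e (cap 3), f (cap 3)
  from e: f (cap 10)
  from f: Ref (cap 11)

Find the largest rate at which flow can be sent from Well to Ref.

32

Augment Well→Ref: bottleneck 8, flow now 8.
Augment Well→b→Ref: bottleneck 9, flow now 17.
Augment Well→c→Ref: bottleneck 4, flow now 21.
Augment Well→f→Ref: bottleneck 3, flow now 24.
Augment Well→a→f→Ref: bottleneck 8, flow now 32.
No augmenting path remains; maximum flow = 32.
In the residual graph, reachable from Well: {Well, a, b, c, d, e, f}.
Min-cut edges: Well→Ref (8), b→Ref (9), c→Ref (4), f→Ref (11); capacity 8 + 9 + 4 + 11 = 32.
This cut is saturated, so no flow can exceed 32.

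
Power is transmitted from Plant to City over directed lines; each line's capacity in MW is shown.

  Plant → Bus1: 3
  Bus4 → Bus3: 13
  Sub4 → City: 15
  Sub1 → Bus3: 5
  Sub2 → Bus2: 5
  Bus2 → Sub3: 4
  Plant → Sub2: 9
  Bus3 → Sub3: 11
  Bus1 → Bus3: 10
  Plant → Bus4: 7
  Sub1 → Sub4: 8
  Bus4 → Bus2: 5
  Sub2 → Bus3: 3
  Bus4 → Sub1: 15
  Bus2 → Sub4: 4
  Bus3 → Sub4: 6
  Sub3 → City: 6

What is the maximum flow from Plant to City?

Augment Plant→Bus4→Bus3→Sub4→City: bottleneck 6, flow now 6.
Augment Plant→Bus4→Bus3→Sub3→City: bottleneck 1, flow now 7.
Augment Plant→Sub2→Bus3→Sub3→City: bottleneck 3, flow now 10.
Augment Plant→Sub2→Bus2→Sub4→City: bottleneck 4, flow now 14.
Augment Plant→Sub2→Bus2→Sub3→City: bottleneck 1, flow now 15.
Augment Plant→Bus1→Bus3→Sub3→City: bottleneck 1, flow now 16.
Augment Plant→Bus1→Bus3→Bus4→Sub1→Sub4→City: bottleneck 2, flow now 18. (uses reverse residual edge)
No augmenting path remains; maximum flow = 18.
In the residual graph, reachable from Plant: {Plant, Sub2}.
Min-cut edges: Plant→Bus4 (7), Plant→Bus1 (3), Sub2→Bus3 (3), Sub2→Bus2 (5); capacity 7 + 3 + 3 + 5 = 18.
This cut is saturated, so no flow can exceed 18.

18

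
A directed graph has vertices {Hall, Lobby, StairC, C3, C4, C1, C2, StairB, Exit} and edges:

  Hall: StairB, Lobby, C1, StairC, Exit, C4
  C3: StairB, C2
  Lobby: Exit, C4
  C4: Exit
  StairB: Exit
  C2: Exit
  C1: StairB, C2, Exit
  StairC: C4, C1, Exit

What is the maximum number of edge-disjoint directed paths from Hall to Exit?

6

Assign every edge capacity 1; by Menger, the answer equals the max flow.
Path Hall→Exit (+1); total 1.
Path Hall→Lobby→Exit (+1); total 2.
Path Hall→StairC→Exit (+1); total 3.
Path Hall→C4→Exit (+1); total 4.
Path Hall→C1→Exit (+1); total 5.
Path Hall→StairB→Exit (+1); total 6.
No residual Hall→Exit path; max flow = 6.
Certifying cut of size 6: {Hall→C1, Hall→C4, Hall→Exit, Hall→Lobby, Hall→StairB, Hall→StairC}.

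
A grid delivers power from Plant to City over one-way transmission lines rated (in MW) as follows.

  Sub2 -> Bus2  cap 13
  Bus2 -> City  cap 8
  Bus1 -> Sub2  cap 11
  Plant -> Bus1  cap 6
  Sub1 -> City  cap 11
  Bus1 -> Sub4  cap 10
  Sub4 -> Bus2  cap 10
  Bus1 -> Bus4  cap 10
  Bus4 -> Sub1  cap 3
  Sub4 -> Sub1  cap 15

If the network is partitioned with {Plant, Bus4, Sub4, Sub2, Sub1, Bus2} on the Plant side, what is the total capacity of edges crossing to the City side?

25

Edges leaving {Plant, Bus4, Sub4, Sub2, Sub1, Bus2}: Plant→Bus1 (6), Sub1→City (11), Bus2→City (8).
Cut capacity = 6 + 11 + 8 = 25.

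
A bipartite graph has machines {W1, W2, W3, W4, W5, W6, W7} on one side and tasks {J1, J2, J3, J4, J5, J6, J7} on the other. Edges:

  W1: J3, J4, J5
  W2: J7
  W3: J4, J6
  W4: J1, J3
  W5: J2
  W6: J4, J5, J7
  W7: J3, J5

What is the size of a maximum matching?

Unit-capacity flow: source→left, listed edges, right→sink; max matching = max flow.
Augmenting path W1→J3 (+1); matched 1.
Augmenting path W2→J7 (+1); matched 2.
Augmenting path W3→J4 (+1); matched 3.
Augmenting path W4→J1 (+1); matched 4.
Augmenting path W5→J2 (+1); matched 5.
Augmenting path W6→J5 (+1); matched 6.
Augmenting path W7→J3→W1→J4→W3→J6 (+1); matched 7.
No augmenting path remains; maximum matching = 7.
König certificate: {W1, W2, W3, W4, W5, W6, W7} is a vertex cover of size 7 (every listed pair touches it), so no matching can be larger.

7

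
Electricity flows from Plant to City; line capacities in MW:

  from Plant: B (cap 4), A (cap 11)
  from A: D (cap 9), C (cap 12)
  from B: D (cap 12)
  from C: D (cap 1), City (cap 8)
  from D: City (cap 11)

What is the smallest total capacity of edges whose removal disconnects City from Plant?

Augment Plant→A→C→City: bottleneck 8, flow now 8.
Augment Plant→A→D→City: bottleneck 3, flow now 11.
Augment Plant→B→D→City: bottleneck 4, flow now 15.
No augmenting path remains; maximum flow = 15.
By max-flow min-cut, the minimum cut capacity equals the max flow.
In the residual graph, reachable from Plant: {Plant}.
Min-cut edges: Plant→A (11), Plant→B (4); capacity 11 + 4 = 15.

15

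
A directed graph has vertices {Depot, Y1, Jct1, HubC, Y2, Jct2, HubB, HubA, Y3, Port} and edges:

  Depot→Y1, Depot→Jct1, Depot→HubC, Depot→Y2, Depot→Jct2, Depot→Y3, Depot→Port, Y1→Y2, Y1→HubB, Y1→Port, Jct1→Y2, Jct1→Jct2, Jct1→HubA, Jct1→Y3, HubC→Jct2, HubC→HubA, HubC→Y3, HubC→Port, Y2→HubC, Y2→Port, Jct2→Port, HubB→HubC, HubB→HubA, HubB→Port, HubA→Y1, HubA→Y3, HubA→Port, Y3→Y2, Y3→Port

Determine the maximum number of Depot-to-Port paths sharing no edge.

7

Assign every edge capacity 1; by Menger, the answer equals the max flow.
Path Depot→Port (+1); total 1.
Path Depot→Y1→Port (+1); total 2.
Path Depot→HubC→Port (+1); total 3.
Path Depot→Y2→Port (+1); total 4.
Path Depot→Jct2→Port (+1); total 5.
Path Depot→Y3→Port (+1); total 6.
Path Depot→Jct1→HubA→Port (+1); total 7.
No residual Depot→Port path; max flow = 7.
Certifying cut of size 7: {Depot→HubC, Depot→Jct1, Depot→Jct2, Depot→Port, Depot→Y1, Depot→Y2, Depot→Y3}.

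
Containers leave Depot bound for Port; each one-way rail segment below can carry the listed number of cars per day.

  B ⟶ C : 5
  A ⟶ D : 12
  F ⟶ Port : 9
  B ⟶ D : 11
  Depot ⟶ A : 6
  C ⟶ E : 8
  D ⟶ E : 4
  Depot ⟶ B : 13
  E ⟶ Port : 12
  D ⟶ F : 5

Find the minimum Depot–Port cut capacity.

Augment Depot→A→D→E→Port: bottleneck 4, flow now 4.
Augment Depot→A→D→F→Port: bottleneck 2, flow now 6.
Augment Depot→B→C→E→Port: bottleneck 5, flow now 11.
Augment Depot→B→D→F→Port: bottleneck 3, flow now 14.
No augmenting path remains; maximum flow = 14.
By max-flow min-cut, the minimum cut capacity equals the max flow.
In the residual graph, reachable from Depot: {Depot, A, B, D}.
Min-cut edges: B→C (5), D→E (4), D→F (5); capacity 5 + 4 + 5 = 14.

14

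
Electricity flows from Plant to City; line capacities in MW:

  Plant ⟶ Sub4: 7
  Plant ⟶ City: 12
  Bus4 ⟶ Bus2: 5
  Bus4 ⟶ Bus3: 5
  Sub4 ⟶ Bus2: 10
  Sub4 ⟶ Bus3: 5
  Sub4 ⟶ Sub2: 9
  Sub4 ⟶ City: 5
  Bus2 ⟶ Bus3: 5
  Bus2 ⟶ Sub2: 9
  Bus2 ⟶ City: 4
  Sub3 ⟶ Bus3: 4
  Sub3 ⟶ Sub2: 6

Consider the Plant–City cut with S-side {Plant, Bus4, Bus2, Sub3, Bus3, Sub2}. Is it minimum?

No — its capacity is 23, but the minimum cut has capacity 19.

Given cut capacity: 7 + 12 + 4 = 23.
Augment Plant→City: bottleneck 12, flow now 12.
Augment Plant→Sub4→City: bottleneck 5, flow now 17.
Augment Plant→Sub4→Bus2→City: bottleneck 2, flow now 19.
No augmenting path remains; maximum flow = 19.
In the residual graph, reachable from Plant: {Plant}.
Min-cut edges: Plant→Sub4 (7), Plant→City (12); capacity 7 + 12 = 19.
Cut capacity 23 exceeds the max flow 19, so it is not minimum.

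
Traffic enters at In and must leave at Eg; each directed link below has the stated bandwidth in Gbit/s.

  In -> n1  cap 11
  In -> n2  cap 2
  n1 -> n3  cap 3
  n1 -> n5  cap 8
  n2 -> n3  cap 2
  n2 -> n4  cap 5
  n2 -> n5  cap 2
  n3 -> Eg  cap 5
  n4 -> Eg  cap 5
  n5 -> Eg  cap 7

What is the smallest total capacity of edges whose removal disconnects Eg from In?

12

Augment In→n1→n3→Eg: bottleneck 3, flow now 3.
Augment In→n1→n5→Eg: bottleneck 7, flow now 10.
Augment In→n2→n3→Eg: bottleneck 2, flow now 12.
No augmenting path remains; maximum flow = 12.
By max-flow min-cut, the minimum cut capacity equals the max flow.
In the residual graph, reachable from In: {In, n1, n5}.
Min-cut edges: In→n2 (2), n1→n3 (3), n5→Eg (7); capacity 2 + 3 + 7 = 12.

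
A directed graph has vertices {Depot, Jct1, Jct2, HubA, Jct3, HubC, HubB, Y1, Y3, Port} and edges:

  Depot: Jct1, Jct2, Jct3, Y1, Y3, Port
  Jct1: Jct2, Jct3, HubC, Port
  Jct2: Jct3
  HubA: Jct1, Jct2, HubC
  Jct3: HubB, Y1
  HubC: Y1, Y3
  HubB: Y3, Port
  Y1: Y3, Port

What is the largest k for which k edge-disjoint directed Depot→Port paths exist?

4

Assign every edge capacity 1; by Menger, the answer equals the max flow.
Path Depot→Port (+1); total 1.
Path Depot→Jct1→Port (+1); total 2.
Path Depot→Y1→Port (+1); total 3.
Path Depot→Jct3→HubB→Port (+1); total 4.
No residual Depot→Port path; max flow = 4.
Certifying cut of size 4: {Depot→Jct1, Depot→Port, Jct3→HubB, Y1→Port}.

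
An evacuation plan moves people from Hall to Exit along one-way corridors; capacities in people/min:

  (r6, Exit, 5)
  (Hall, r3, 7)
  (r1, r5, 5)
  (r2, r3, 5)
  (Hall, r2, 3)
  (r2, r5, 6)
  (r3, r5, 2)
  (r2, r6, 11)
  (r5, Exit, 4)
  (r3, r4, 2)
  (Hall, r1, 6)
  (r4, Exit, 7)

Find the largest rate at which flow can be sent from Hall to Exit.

Augment Hall→r1→r5→Exit: bottleneck 4, flow now 4.
Augment Hall→r2→r6→Exit: bottleneck 3, flow now 7.
Augment Hall→r3→r4→Exit: bottleneck 2, flow now 9.
No augmenting path remains; maximum flow = 9.
In the residual graph, reachable from Hall: {Hall, r1, r3, r5}.
Min-cut edges: Hall→r2 (3), r3→r4 (2), r5→Exit (4); capacity 3 + 2 + 4 = 9.
This cut is saturated, so no flow can exceed 9.

9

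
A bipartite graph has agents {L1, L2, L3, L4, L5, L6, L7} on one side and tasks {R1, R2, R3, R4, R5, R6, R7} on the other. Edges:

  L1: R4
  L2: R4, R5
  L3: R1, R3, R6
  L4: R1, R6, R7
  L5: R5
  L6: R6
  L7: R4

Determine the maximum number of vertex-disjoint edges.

Unit-capacity flow: source→left, listed edges, right→sink; max matching = max flow.
Augmenting path L1→R4 (+1); matched 1.
Augmenting path L2→R5 (+1); matched 2.
Augmenting path L3→R1 (+1); matched 3.
Augmenting path L4→R6 (+1); matched 4.
Augmenting path L6→R6→L4→R7 (+1); matched 5.
No augmenting path remains; maximum matching = 5.
König certificate: {L3, L4, L6, R4, R5} is a vertex cover of size 5 (every listed pair touches it), so no matching can be larger.

5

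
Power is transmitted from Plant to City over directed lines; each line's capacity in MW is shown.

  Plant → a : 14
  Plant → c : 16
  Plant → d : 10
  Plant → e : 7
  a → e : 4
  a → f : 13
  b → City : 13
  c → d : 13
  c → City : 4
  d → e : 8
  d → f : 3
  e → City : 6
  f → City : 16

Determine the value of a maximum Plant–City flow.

26

Augment Plant→c→City: bottleneck 4, flow now 4.
Augment Plant→e→City: bottleneck 6, flow now 10.
Augment Plant→a→f→City: bottleneck 13, flow now 23.
Augment Plant→d→f→City: bottleneck 3, flow now 26.
No augmenting path remains; maximum flow = 26.
In the residual graph, reachable from Plant: {Plant, a, c, d, e}.
Min-cut edges: a→f (13), c→City (4), d→f (3), e→City (6); capacity 13 + 4 + 3 + 6 = 26.
This cut is saturated, so no flow can exceed 26.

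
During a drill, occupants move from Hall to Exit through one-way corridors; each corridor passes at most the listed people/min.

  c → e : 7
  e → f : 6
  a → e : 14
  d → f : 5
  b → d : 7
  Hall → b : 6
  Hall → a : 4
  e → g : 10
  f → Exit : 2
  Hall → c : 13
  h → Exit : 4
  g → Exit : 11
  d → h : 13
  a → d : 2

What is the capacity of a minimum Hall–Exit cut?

Augment Hall→a→d→f→Exit: bottleneck 2, flow now 2.
Augment Hall→a→e→g→Exit: bottleneck 2, flow now 4.
Augment Hall→b→d→h→Exit: bottleneck 4, flow now 8.
Augment Hall→c→e→g→Exit: bottleneck 7, flow now 15.
Augment Hall→b→d→a→e→g→Exit: bottleneck 1, flow now 16. (uses reverse residual edge)
No augmenting path remains; maximum flow = 16.
By max-flow min-cut, the minimum cut capacity equals the max flow.
In the residual graph, reachable from Hall: {Hall, a, b, c, d, e, f, h}.
Min-cut edges: e→g (10), f→Exit (2), h→Exit (4); capacity 10 + 2 + 4 = 16.

16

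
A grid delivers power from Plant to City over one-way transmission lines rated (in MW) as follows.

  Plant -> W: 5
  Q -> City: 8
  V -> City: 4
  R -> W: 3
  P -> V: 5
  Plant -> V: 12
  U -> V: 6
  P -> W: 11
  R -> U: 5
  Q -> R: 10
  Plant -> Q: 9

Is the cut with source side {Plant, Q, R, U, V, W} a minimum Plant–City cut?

Given cut capacity: 8 + 4 = 12.
Augment Plant→Q→City: bottleneck 8, flow now 8.
Augment Plant→V→City: bottleneck 4, flow now 12.
No augmenting path remains; maximum flow = 12.
Cut capacity 12 equals the max flow, so it is a minimum cut.

Yes — it is a minimum cut (capacity 12).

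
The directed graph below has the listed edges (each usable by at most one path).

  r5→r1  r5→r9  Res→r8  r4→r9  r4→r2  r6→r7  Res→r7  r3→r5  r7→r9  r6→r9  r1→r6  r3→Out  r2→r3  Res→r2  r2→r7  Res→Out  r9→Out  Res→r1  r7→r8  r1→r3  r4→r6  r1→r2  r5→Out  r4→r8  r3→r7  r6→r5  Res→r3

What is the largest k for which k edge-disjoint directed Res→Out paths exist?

Assign every edge capacity 1; by Menger, the answer equals the max flow.
Path Res→Out (+1); total 1.
Path Res→r3→Out (+1); total 2.
Path Res→r7→r9→Out (+1); total 3.
Path Res→r1→r3→r5→Out (+1); total 4.
No residual Res→Out path; max flow = 4.
Certifying cut of size 4: {Res→Out, r3→Out, r5→Out, r9→Out}.

4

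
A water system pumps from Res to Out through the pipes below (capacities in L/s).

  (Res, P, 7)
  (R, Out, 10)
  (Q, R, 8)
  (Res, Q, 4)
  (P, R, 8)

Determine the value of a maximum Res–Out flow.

10

Augment Res→P→R→Out: bottleneck 7, flow now 7.
Augment Res→Q→R→Out: bottleneck 3, flow now 10.
No augmenting path remains; maximum flow = 10.
In the residual graph, reachable from Res: {Res, P, Q, R}.
Min-cut edges: R→Out (10); capacity 10 = 10.
This cut is saturated, so no flow can exceed 10.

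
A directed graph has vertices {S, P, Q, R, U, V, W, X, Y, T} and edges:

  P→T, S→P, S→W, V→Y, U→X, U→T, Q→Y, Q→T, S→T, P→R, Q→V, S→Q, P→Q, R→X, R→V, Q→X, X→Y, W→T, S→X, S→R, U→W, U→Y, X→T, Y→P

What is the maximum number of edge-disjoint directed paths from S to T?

Assign every edge capacity 1; by Menger, the answer equals the max flow.
Path S→T (+1); total 1.
Path S→P→T (+1); total 2.
Path S→Q→T (+1); total 3.
Path S→W→T (+1); total 4.
Path S→X→T (+1); total 5.
No residual S→T path; max flow = 5.
Certifying cut of size 5: {P→T, Q→T, S→T, S→W, X→T}.

5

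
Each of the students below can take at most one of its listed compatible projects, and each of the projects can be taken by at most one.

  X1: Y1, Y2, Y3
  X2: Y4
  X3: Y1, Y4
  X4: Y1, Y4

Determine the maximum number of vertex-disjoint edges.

Unit-capacity flow: source→left, listed edges, right→sink; max matching = max flow.
Augmenting path X1→Y1 (+1); matched 1.
Augmenting path X2→Y4 (+1); matched 2.
Augmenting path X3→Y1→X1→Y2 (+1); matched 3.
No augmenting path remains; maximum matching = 3.
König certificate: {X1, Y1, Y4} is a vertex cover of size 3 (every listed pair touches it), so no matching can be larger.

3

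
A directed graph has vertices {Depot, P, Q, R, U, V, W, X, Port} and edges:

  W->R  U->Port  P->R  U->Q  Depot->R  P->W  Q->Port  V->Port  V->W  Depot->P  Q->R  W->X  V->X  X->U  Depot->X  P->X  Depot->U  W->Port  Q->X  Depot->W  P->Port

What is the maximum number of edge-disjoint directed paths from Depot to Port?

Assign every edge capacity 1; by Menger, the answer equals the max flow.
Path Depot→P→Port (+1); total 1.
Path Depot→U→Port (+1); total 2.
Path Depot→W→Port (+1); total 3.
Path Depot→X→U→Q→Port (+1); total 4.
No residual Depot→Port path; max flow = 4.
Certifying cut of size 4: {Depot→P, Depot→U, Depot→W, Depot→X}.

4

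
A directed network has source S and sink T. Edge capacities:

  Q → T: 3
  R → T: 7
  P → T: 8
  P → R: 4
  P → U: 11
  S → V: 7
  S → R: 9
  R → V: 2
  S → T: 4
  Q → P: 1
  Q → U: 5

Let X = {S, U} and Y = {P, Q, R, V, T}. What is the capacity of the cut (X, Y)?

20

Edges leaving {S, U}: S→R (9), S→V (7), S→T (4).
Cut capacity = 9 + 7 + 4 = 20.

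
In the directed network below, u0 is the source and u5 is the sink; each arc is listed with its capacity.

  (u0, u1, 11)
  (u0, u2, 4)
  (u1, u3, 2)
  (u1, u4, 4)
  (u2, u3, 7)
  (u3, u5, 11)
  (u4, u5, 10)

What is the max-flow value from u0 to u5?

Augment u0→u1→u3→u5: bottleneck 2, flow now 2.
Augment u0→u1→u4→u5: bottleneck 4, flow now 6.
Augment u0→u2→u3→u5: bottleneck 4, flow now 10.
No augmenting path remains; maximum flow = 10.
In the residual graph, reachable from u0: {u0, u1}.
Min-cut edges: u0→u2 (4), u1→u3 (2), u1→u4 (4); capacity 4 + 2 + 4 = 10.
This cut is saturated, so no flow can exceed 10.

10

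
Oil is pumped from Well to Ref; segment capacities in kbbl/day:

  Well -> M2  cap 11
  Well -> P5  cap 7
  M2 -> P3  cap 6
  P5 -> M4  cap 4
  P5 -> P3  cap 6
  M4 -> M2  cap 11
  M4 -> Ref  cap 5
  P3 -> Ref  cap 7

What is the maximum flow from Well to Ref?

Augment Well→M2→P3→Ref: bottleneck 6, flow now 6.
Augment Well→P5→M4→Ref: bottleneck 4, flow now 10.
Augment Well→P5→P3→Ref: bottleneck 1, flow now 11.
No augmenting path remains; maximum flow = 11.
In the residual graph, reachable from Well: {Well, M2, P5, P3}.
Min-cut edges: P5→M4 (4), P3→Ref (7); capacity 4 + 7 = 11.
This cut is saturated, so no flow can exceed 11.

11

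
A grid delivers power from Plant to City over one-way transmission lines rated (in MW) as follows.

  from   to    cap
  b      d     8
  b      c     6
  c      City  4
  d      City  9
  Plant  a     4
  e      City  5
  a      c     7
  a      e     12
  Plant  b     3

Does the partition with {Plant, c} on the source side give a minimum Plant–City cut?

Given cut capacity: 4 + 3 + 4 = 11.
Augment Plant→a→c→City: bottleneck 4, flow now 4.
Augment Plant→b→d→City: bottleneck 3, flow now 7.
No augmenting path remains; maximum flow = 7.
In the residual graph, reachable from Plant: {Plant}.
Min-cut edges: Plant→a (4), Plant→b (3); capacity 4 + 3 = 7.
Cut capacity 11 exceeds the max flow 7, so it is not minimum.

No — its capacity is 11, but the minimum cut has capacity 7.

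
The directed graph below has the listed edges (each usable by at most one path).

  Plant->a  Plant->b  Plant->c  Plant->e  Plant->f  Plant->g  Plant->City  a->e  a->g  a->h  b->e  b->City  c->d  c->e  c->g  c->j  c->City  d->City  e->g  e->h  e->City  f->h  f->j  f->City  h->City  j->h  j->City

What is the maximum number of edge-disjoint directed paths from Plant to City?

6

Assign every edge capacity 1; by Menger, the answer equals the max flow.
Path Plant→City (+1); total 1.
Path Plant→b→City (+1); total 2.
Path Plant→c→City (+1); total 3.
Path Plant→e→City (+1); total 4.
Path Plant→f→City (+1); total 5.
Path Plant→a→h→City (+1); total 6.
No residual Plant→City path; max flow = 6.
Certifying cut of size 6: {Plant→City, Plant→a, Plant→b, Plant→c, Plant→e, Plant→f}.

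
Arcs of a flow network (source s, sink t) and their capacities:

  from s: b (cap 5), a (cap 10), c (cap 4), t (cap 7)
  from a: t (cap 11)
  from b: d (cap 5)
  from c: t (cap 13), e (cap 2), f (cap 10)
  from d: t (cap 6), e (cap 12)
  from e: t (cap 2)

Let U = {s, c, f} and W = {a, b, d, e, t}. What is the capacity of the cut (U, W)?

Edges leaving {s, c, f}: s→a (10), s→b (5), s→t (7), c→e (2), c→t (13).
Cut capacity = 10 + 5 + 7 + 2 + 13 = 37.

37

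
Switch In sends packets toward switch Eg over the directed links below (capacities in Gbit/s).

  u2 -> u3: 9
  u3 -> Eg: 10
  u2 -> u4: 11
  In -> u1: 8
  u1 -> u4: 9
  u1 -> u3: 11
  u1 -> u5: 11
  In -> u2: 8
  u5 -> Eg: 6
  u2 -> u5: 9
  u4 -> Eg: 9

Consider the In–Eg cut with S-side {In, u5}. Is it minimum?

No — its capacity is 22, but the minimum cut has capacity 16.

Given cut capacity: 8 + 8 + 6 = 22.
Augment In→u1→u3→Eg: bottleneck 8, flow now 8.
Augment In→u2→u3→Eg: bottleneck 2, flow now 10.
Augment In→u2→u4→Eg: bottleneck 6, flow now 16.
No augmenting path remains; maximum flow = 16.
In the residual graph, reachable from In: {In}.
Min-cut edges: In→u1 (8), In→u2 (8); capacity 8 + 8 = 16.
Cut capacity 22 exceeds the max flow 16, so it is not minimum.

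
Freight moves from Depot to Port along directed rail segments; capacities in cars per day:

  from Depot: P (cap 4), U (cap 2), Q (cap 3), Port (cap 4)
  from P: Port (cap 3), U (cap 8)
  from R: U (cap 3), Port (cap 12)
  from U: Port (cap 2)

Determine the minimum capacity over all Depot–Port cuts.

Augment Depot→Port: bottleneck 4, flow now 4.
Augment Depot→P→Port: bottleneck 3, flow now 7.
Augment Depot→U→Port: bottleneck 2, flow now 9.
No augmenting path remains; maximum flow = 9.
By max-flow min-cut, the minimum cut capacity equals the max flow.
In the residual graph, reachable from Depot: {Depot, P, Q, U}.
Min-cut edges: Depot→Port (4), P→Port (3), U→Port (2); capacity 4 + 3 + 2 = 9.

9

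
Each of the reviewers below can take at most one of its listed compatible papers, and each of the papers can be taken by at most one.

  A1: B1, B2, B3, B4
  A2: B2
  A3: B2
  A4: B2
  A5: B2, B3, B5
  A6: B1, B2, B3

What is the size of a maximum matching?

4

Unit-capacity flow: source→left, listed edges, right→sink; max matching = max flow.
Augmenting path A1→B1 (+1); matched 1.
Augmenting path A2→B2 (+1); matched 2.
Augmenting path A5→B3 (+1); matched 3.
Augmenting path A6→B1→A1→B4 (+1); matched 4.
No augmenting path remains; maximum matching = 4.
König certificate: {A1, A5, A6, B2} is a vertex cover of size 4 (every listed pair touches it), so no matching can be larger.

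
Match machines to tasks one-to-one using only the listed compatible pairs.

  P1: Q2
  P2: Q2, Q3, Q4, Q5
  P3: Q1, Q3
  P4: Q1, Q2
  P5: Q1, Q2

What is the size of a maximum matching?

4

Unit-capacity flow: source→left, listed edges, right→sink; max matching = max flow.
Augmenting path P1→Q2 (+1); matched 1.
Augmenting path P2→Q3 (+1); matched 2.
Augmenting path P3→Q1 (+1); matched 3.
Augmenting path P4→Q1→P3→Q3→P2→Q4 (+1); matched 4.
No augmenting path remains; maximum matching = 4.
König certificate: {P2, P3, Q1, Q2} is a vertex cover of size 4 (every listed pair touches it), so no matching can be larger.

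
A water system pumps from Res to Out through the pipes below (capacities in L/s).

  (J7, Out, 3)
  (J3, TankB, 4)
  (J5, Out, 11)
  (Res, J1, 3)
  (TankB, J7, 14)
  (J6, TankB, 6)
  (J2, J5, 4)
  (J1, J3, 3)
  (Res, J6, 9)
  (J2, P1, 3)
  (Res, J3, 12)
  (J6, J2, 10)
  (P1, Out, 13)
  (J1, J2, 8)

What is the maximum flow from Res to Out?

Augment Res→J6→TankB→J7→Out: bottleneck 3, flow now 3.
Augment Res→J6→J2→P1→Out: bottleneck 3, flow now 6.
Augment Res→J6→J2→J5→Out: bottleneck 3, flow now 9.
Augment Res→J1→J2→J5→Out: bottleneck 1, flow now 10.
No augmenting path remains; maximum flow = 10.
In the residual graph, reachable from Res: {Res, J6, J3, J1, TankB, J2, J7}.
Min-cut edges: J2→P1 (3), J2→J5 (4), J7→Out (3); capacity 3 + 4 + 3 = 10.
This cut is saturated, so no flow can exceed 10.

10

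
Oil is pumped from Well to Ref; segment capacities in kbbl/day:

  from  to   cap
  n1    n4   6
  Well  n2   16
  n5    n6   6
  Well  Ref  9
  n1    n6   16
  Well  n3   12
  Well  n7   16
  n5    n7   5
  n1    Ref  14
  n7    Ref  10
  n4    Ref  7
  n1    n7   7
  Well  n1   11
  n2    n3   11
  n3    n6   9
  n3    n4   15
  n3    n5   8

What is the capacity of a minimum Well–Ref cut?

Augment Well→Ref: bottleneck 9, flow now 9.
Augment Well→n1→Ref: bottleneck 11, flow now 20.
Augment Well→n7→Ref: bottleneck 10, flow now 30.
Augment Well→n3→n4→Ref: bottleneck 7, flow now 37.
No augmenting path remains; maximum flow = 37.
By max-flow min-cut, the minimum cut capacity equals the max flow.
In the residual graph, reachable from Well: {Well, n2, n3, n4, n5, n6, n7}.
Min-cut edges: Well→n1 (11), Well→Ref (9), n4→Ref (7), n7→Ref (10); capacity 11 + 9 + 7 + 10 = 37.

37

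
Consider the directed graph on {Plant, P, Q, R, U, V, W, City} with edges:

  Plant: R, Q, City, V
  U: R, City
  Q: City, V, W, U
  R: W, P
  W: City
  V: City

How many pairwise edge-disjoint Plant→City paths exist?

4

Assign every edge capacity 1; by Menger, the answer equals the max flow.
Path Plant→City (+1); total 1.
Path Plant→Q→City (+1); total 2.
Path Plant→V→City (+1); total 3.
Path Plant→R→W→City (+1); total 4.
No residual Plant→City path; max flow = 4.
Certifying cut of size 4: {Plant→City, Plant→Q, Plant→R, Plant→V}.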